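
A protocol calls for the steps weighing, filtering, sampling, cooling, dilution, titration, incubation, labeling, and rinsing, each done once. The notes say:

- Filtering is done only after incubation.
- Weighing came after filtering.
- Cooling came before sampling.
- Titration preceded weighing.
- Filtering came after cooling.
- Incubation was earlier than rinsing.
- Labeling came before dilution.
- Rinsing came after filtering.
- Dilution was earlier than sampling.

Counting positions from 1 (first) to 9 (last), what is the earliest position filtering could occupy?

Cooling and incubation must both come before filtering — 2 forced predecessors.
Nothing else is forced ahead of filtering, so its earliest slot is position 2 + 1 = 3.

3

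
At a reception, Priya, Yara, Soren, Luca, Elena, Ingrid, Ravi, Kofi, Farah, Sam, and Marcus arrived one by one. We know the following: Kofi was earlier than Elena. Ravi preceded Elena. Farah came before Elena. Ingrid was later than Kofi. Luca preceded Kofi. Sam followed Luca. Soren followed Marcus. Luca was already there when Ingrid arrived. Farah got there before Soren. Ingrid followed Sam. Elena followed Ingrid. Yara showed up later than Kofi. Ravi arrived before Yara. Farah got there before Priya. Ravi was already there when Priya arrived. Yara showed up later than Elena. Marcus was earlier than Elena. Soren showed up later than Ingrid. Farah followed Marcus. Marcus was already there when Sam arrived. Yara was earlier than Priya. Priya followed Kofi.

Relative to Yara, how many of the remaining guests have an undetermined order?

Forced before Yara: Elena, Farah, Ingrid, Kofi, Luca, Marcus, Ravi, and Sam; forced after Yara: Priya.
That leaves Soren with no forced order relative to Yara — 1.

1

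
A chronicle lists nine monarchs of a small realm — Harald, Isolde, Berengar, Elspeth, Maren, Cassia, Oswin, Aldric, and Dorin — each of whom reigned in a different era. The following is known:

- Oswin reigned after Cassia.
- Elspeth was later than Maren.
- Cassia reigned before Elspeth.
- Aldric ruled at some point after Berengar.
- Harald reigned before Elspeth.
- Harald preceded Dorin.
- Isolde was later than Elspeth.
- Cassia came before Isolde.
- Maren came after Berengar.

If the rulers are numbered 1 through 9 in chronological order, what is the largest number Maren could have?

Maren must come before Elspeth and Isolde — 2 rulers forced after them.
Everything else can be placed before Maren in some valid order, so Maren can sit as late as position 9 − 2 = 7.

7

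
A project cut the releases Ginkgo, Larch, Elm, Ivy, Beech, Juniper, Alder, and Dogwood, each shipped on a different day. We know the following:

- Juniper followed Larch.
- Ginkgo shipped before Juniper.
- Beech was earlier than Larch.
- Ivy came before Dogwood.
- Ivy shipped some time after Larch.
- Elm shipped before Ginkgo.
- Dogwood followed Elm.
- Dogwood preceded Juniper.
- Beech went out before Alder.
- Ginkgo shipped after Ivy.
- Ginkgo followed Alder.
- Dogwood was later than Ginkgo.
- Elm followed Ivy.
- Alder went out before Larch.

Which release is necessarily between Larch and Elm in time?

Tracing the constraints gives Larch → Ivy → Elm, so Ivy sits after Larch and before Elm.
No other release is forced both after Larch and before Elm.

Ivy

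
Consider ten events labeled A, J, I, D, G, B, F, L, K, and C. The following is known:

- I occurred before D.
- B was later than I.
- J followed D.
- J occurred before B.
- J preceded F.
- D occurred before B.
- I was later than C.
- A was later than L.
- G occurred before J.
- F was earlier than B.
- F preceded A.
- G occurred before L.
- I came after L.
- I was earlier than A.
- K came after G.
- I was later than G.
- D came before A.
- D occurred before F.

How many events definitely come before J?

Directly stated before J: D and G.
C reaches J via C → I → D → J.
I reaches J via I → D → J.
L reaches J via L → I → D → J.
That's C, D, G, I, and L — 5 in all.

5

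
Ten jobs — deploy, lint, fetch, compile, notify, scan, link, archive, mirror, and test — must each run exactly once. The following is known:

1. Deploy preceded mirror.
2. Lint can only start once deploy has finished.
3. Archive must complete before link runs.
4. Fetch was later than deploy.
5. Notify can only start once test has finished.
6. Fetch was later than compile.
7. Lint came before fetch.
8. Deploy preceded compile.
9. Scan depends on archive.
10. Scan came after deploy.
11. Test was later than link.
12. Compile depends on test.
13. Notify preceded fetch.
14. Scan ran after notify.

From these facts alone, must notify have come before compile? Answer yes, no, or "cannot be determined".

cannot be determined

No chain of stated constraints runs from notify to compile, and none runs from compile to notify either.
So the relative order of notify and compile is not fixed by the given facts.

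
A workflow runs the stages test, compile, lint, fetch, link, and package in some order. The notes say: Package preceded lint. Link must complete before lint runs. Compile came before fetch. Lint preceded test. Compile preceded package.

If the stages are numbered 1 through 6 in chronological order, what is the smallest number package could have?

Compile must come before package — 1 forced predecessor.
Nothing else is forced ahead of package, so its earliest slot is position 1 + 1 = 2.

2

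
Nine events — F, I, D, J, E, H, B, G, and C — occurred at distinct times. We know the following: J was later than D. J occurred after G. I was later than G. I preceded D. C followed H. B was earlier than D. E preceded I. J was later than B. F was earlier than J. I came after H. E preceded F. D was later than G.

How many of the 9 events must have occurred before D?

Directly stated before D: B, G, and I.
E reaches D via E → I → D.
H reaches D via H → I → D.
No chain forces C (or any of the others) ahead of D.
That's B, E, G, H, and I — 5 in all.

5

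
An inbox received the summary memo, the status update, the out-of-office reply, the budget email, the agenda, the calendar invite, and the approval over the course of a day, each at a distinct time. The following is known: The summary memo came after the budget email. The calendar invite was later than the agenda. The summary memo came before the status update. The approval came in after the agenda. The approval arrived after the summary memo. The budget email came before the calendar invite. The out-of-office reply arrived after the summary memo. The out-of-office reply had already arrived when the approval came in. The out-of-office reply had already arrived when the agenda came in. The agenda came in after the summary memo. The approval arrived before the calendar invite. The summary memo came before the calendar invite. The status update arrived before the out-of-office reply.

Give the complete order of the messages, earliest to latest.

the budget email, the summary memo, the status update, the out-of-office reply, the agenda, the approval, the calendar invite

The constraints fix every adjacent pair, so only one ordering works:
the budget email → the summary memo → the status update → the out-of-office reply → the agenda → the approval → the calendar invite.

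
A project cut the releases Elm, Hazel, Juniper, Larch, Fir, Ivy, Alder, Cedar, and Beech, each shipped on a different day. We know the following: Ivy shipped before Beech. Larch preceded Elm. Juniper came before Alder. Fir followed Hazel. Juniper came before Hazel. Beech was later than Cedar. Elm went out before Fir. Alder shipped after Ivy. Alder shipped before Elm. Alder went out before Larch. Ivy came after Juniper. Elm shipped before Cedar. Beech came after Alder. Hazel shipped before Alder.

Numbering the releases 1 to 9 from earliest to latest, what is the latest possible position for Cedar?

8

Cedar must come before Beech — 1 release forced after it.
Everything else can be placed before Cedar in some valid order, so Cedar can sit as late as position 9 − 1 = 8.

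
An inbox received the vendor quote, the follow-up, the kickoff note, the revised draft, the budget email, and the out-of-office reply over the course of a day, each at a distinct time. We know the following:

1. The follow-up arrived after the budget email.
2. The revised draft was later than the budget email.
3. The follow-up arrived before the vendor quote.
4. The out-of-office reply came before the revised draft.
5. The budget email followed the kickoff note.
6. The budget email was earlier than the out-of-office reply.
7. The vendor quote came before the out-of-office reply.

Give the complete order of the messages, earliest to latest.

the kickoff note, the budget email, the follow-up, the vendor quote, the out-of-office reply, the revised draft

The constraints fix every adjacent pair, so only one ordering works:
the kickoff note → the budget email → the follow-up → the vendor quote → the out-of-office reply → the revised draft.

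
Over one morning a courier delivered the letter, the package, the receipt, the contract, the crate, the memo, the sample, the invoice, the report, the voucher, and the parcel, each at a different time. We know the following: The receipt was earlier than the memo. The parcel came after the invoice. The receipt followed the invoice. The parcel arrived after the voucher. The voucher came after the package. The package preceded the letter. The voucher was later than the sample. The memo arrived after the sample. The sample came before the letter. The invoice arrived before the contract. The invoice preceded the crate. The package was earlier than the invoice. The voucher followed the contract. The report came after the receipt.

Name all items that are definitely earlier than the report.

Directly stated before the report: the receipt.
The invoice reaches the report via the invoice → the receipt → the report.
The package reaches the report via the package → the invoice → the receipt → the report.
No chain forces the voucher (or any of the others) ahead of the report.

the invoice, the package, the receipt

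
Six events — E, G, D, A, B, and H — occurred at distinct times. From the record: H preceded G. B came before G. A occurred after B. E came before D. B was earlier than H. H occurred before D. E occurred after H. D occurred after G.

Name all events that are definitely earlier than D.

Directly stated before D: E, G, and H.
B reaches D via B → G → D.

B, E, G, H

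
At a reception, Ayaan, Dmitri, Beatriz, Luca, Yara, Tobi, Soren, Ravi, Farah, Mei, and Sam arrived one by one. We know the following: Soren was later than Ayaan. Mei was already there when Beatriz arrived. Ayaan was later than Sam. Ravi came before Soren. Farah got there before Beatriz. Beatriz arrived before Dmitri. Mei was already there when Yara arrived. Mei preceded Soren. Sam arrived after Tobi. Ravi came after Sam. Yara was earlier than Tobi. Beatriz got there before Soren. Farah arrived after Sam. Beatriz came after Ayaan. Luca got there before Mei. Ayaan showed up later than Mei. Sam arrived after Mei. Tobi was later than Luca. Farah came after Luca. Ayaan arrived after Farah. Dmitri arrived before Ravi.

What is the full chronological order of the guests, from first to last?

Luca, Mei, Yara, Tobi, Sam, Farah, Ayaan, Beatriz, Dmitri, Ravi, Soren

The constraints fix every adjacent pair, so only one ordering works:
Luca → Mei → Yara → Tobi → Sam → Farah → Ayaan → Beatriz → Dmitri → Ravi → Soren.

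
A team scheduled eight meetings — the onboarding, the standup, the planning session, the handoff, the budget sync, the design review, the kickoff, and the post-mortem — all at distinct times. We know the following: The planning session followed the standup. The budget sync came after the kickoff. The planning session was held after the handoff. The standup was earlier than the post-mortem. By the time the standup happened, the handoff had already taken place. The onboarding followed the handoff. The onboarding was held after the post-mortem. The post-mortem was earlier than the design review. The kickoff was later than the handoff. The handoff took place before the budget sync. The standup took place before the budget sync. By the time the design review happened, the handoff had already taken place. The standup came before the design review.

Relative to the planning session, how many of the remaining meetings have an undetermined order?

5

Forced before the planning session: the handoff and the standup.
That leaves the budget sync, the design review, the kickoff, the onboarding, and the post-mortem with no forced order relative to the planning session — 5.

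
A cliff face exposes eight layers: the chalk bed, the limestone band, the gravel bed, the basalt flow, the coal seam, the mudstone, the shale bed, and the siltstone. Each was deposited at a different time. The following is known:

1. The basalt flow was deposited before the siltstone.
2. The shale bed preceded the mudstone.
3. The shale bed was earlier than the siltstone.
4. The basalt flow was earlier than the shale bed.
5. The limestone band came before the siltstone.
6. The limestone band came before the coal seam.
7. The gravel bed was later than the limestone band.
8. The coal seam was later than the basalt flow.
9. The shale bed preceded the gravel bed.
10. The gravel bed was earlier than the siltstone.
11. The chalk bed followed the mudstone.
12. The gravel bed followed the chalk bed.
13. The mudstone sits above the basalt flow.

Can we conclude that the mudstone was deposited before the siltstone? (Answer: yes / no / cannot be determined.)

yes

Chain the constraints: the mudstone → the chalk bed → the gravel bed → the siltstone. Each link is directly stated, so the mudstone comes before the siltstone.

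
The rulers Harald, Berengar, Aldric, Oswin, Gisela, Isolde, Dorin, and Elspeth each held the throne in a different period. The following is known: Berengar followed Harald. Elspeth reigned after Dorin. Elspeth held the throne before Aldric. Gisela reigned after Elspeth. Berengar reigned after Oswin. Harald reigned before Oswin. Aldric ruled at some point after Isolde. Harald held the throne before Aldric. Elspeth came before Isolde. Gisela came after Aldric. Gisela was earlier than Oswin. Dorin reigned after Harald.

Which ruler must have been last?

Every other ruler has a chain of constraints placing them before Berengar, so Berengar is last.

Berengar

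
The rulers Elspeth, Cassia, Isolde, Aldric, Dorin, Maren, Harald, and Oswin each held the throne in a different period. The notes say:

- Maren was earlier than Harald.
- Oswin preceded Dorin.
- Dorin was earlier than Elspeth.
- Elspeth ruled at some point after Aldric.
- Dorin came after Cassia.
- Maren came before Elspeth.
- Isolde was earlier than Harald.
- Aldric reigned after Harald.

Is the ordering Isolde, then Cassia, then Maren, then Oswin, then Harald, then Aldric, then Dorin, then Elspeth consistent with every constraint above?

yes

Check each stated constraint against the proposed order — e.g. Cassia is ahead of Dorin; Maren is ahead of Elspeth. Every pair is in the required order; nothing is violated.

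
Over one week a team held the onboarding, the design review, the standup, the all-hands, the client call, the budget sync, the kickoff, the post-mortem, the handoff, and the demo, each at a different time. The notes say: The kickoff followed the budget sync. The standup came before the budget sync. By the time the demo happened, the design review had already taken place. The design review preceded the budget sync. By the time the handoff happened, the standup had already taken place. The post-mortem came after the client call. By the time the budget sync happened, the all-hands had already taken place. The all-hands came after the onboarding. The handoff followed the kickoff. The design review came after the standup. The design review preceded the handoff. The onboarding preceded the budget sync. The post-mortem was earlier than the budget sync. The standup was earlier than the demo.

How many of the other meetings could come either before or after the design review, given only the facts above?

Forced before the design review: the standup; forced after the design review: the budget sync, the demo, the handoff, and the kickoff.
That leaves the all-hands, the client call, the onboarding, and the post-mortem with no forced order relative to the design review — 4.

4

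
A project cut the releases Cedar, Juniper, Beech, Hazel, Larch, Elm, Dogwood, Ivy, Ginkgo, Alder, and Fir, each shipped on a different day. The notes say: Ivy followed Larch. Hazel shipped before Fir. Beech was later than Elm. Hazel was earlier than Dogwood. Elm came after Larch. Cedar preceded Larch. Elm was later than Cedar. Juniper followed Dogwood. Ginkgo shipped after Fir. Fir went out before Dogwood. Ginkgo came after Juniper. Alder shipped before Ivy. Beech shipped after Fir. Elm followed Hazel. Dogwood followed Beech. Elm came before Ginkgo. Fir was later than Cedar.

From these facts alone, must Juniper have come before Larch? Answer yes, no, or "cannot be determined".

Tracing the constraints gives Larch → Elm → Beech → Dogwood → Juniper, so Larch must come before Juniper.
That means Juniper cannot be before Larch.

no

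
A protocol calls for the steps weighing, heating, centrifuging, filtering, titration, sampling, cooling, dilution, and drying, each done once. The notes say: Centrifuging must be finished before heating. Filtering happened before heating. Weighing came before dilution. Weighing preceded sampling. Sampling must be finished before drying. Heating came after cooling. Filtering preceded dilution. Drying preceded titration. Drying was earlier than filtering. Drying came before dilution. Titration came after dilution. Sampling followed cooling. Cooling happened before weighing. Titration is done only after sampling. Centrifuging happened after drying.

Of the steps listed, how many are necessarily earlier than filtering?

4

Directly stated before filtering: drying.
Cooling reaches filtering via cooling → sampling → drying → filtering.
Sampling reaches filtering via sampling → drying → filtering.
Weighing reaches filtering via weighing → sampling → drying → filtering.
No chain forces titration (or any of the others) ahead of filtering.
That's cooling, drying, sampling, and weighing — 4 in all.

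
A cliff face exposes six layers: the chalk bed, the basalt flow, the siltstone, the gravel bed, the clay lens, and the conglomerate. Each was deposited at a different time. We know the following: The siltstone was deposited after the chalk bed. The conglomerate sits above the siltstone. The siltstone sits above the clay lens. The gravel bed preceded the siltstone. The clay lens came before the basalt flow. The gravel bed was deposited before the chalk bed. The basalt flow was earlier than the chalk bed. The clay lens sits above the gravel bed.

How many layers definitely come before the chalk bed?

3

Directly stated before the chalk bed: the basalt flow and the gravel bed.
The clay lens reaches the chalk bed via the clay lens → the basalt flow → the chalk bed.
No chain forces the siltstone (or any of the others) ahead of the chalk bed.
That's the basalt flow, the clay lens, and the gravel bed — 3 in all.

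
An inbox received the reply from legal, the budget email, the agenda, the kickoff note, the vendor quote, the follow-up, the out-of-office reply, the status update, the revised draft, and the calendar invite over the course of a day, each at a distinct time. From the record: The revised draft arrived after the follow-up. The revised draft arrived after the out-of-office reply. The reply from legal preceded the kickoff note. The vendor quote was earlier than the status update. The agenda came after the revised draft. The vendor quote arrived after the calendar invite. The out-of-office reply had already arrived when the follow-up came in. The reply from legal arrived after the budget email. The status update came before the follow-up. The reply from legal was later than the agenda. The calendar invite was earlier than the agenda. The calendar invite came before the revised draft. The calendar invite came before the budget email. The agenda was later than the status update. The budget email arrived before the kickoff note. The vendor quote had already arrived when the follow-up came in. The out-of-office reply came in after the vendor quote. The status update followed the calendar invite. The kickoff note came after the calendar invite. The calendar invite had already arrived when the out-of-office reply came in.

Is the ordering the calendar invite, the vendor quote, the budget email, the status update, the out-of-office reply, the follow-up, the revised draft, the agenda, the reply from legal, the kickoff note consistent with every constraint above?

yes

Check each stated constraint against the proposed order — e.g. the budget email is ahead of the kickoff note; the calendar invite is ahead of the kickoff note. Every pair is in the required order; nothing is violated.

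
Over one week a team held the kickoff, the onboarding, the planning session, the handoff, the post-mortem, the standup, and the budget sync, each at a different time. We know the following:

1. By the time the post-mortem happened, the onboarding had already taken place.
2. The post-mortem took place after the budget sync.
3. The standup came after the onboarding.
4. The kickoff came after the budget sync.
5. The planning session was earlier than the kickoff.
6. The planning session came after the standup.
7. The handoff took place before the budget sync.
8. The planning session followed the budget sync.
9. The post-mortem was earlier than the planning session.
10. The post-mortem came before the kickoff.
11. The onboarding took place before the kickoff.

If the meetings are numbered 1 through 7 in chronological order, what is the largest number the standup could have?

The standup must come before the kickoff and the planning session — 2 meetings forced after it.
Everything else can be placed before the standup in some valid order, so the standup can sit as late as position 7 − 2 = 5.

5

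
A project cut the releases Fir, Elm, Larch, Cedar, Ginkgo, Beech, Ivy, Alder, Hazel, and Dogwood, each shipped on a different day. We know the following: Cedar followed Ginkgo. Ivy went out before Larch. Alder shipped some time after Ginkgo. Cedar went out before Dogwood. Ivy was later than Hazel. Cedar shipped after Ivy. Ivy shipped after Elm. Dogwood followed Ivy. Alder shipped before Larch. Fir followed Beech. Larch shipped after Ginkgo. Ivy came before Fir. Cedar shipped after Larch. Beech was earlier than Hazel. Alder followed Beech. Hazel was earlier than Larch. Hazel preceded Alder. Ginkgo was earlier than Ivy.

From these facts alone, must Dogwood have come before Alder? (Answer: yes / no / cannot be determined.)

no

Tracing the constraints gives Alder → Larch → Cedar → Dogwood, so Alder must come before Dogwood.
That means Dogwood cannot be before Alder.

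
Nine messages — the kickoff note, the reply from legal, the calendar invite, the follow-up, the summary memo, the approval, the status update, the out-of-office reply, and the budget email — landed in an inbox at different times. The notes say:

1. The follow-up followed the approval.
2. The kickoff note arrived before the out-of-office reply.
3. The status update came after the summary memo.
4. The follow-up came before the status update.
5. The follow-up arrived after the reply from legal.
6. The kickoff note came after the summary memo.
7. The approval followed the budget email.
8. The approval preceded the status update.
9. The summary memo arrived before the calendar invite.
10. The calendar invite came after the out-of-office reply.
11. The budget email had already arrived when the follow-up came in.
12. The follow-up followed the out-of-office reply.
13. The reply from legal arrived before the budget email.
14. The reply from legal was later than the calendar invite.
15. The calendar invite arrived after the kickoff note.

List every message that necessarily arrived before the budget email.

the calendar invite, the kickoff note, the out-of-office reply, the reply from legal, the summary memo

Directly stated before the budget email: the reply from legal.
The calendar invite reaches the budget email via the calendar invite → the reply from legal → the budget email.
The kickoff note reaches the budget email via the kickoff note → the calendar invite → the reply from legal → the budget email.
The out-of-office reply reaches the budget email via the out-of-office reply → the calendar invite → the reply from legal → the budget email.
Likewise the summary memo reaches the budget email by chaining the stated constraints.
No chain forces the status update (or any of the others) ahead of the budget email.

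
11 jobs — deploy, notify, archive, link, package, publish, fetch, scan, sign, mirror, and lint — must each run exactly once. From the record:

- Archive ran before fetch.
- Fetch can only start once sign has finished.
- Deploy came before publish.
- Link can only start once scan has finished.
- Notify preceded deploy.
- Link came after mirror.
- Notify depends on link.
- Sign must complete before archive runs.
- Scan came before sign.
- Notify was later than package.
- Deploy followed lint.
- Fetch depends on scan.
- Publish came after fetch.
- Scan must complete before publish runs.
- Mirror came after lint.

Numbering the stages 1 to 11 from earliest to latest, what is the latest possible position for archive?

9

Archive must come before fetch and publish — 2 stages forced after it.
Everything else can be placed before archive in some valid order, so archive can sit as late as position 11 − 2 = 9.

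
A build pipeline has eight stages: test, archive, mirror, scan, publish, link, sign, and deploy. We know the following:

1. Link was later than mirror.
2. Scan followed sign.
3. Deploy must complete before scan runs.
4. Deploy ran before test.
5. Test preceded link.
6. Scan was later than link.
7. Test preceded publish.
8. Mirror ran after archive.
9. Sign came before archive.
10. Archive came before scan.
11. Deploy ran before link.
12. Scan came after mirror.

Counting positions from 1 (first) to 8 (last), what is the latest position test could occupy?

Test must come before link, publish, and scan — 3 stages forced after it.
Everything else can be placed before test in some valid order, so test can sit as late as position 8 − 3 = 5.

5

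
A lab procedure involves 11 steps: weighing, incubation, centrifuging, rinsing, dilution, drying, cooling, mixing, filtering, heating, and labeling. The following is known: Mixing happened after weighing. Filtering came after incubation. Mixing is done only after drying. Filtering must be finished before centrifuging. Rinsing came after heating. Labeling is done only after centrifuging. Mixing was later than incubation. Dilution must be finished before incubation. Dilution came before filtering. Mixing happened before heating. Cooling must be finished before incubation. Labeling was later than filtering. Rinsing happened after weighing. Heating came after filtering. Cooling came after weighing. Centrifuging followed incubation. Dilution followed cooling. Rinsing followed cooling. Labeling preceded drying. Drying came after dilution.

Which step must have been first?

Weighing has a chain of constraints placing it before every other step, so weighing must be first.

weighing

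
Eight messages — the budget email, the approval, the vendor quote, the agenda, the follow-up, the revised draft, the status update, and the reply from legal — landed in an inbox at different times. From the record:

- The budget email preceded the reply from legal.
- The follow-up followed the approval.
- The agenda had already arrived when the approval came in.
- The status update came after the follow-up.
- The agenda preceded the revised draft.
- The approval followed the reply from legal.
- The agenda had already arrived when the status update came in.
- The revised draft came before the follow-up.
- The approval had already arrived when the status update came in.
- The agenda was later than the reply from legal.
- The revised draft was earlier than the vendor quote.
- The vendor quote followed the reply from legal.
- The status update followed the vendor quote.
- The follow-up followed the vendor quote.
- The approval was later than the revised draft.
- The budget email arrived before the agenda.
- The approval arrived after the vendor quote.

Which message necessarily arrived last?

the status update

Every other message has a chain of constraints placing it before the status update, so the status update is last.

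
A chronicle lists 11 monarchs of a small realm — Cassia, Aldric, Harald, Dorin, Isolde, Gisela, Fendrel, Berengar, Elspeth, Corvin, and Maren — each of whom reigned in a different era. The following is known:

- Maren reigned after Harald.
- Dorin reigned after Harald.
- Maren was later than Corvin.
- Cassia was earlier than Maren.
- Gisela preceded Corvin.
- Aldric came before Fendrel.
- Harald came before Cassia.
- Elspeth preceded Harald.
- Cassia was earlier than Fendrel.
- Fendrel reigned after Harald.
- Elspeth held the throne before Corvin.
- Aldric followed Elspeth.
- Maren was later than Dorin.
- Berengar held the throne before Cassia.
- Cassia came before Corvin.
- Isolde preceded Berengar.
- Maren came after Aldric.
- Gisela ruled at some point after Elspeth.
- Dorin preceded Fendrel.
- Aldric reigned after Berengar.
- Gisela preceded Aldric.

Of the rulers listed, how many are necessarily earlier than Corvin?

Directly stated before Corvin: Cassia, Elspeth, and Gisela.
Berengar reaches Corvin via Berengar → Cassia → Corvin.
Harald reaches Corvin via Harald → Cassia → Corvin.
Isolde reaches Corvin via Isolde → Berengar → Cassia → Corvin.
That's Berengar, Cassia, Elspeth, Gisela, Harald, and Isolde — 6 in all.

6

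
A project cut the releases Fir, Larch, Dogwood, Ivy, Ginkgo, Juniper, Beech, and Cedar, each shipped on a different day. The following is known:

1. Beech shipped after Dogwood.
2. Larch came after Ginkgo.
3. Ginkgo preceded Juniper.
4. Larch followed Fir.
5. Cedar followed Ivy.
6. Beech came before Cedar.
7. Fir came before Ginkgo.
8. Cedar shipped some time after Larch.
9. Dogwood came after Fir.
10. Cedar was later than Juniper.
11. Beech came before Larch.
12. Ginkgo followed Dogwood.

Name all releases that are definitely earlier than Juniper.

Dogwood, Fir, Ginkgo

Directly stated before Juniper: Ginkgo.
Dogwood reaches Juniper via Dogwood → Ginkgo → Juniper.
Fir reaches Juniper via Fir → Ginkgo → Juniper.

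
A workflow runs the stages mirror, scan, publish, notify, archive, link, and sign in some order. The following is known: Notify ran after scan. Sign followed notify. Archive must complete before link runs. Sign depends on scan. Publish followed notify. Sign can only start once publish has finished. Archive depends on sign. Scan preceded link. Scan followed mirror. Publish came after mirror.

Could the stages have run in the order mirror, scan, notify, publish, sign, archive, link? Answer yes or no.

Check each stated constraint against the proposed order — e.g. scan is ahead of sign; scan is ahead of link. Every pair is in the required order; nothing is violated.

yes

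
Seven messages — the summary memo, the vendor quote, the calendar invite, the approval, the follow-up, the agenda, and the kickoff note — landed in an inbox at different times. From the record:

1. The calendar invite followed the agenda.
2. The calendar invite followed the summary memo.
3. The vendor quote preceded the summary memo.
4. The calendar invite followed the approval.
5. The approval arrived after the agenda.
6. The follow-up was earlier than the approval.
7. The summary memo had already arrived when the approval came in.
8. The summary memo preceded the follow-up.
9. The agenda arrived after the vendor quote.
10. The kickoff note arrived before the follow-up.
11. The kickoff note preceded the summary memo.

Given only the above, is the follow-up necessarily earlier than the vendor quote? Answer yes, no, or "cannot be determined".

Tracing the constraints gives the vendor quote → the summary memo → the follow-up, so the vendor quote must come before the follow-up.
That means the follow-up cannot be before the vendor quote.

no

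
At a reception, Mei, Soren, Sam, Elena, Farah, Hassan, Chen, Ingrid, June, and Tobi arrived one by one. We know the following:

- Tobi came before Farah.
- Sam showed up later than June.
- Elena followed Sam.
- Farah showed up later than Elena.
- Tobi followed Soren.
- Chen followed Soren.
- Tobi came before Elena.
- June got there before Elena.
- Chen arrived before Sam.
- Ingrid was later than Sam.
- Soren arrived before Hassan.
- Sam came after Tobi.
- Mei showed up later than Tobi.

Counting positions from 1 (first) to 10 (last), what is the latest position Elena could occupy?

Elena must come before Farah — 1 guest forced after them.
Everything else can be placed before Elena in some valid order, so Elena can sit as late as position 10 − 1 = 9.

9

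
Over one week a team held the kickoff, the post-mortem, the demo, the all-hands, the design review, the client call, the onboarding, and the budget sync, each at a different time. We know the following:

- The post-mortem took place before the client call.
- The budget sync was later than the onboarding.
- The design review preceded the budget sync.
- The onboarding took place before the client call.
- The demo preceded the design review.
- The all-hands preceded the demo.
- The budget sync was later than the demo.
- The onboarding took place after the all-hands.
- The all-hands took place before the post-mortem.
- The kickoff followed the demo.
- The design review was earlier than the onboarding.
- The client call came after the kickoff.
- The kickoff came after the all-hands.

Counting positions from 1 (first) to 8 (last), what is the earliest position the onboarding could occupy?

4

The all-hands, the demo, and the design review must all come before the onboarding — 3 forced predecessors.
Nothing else is forced ahead of the onboarding, so its earliest slot is position 3 + 1 = 4.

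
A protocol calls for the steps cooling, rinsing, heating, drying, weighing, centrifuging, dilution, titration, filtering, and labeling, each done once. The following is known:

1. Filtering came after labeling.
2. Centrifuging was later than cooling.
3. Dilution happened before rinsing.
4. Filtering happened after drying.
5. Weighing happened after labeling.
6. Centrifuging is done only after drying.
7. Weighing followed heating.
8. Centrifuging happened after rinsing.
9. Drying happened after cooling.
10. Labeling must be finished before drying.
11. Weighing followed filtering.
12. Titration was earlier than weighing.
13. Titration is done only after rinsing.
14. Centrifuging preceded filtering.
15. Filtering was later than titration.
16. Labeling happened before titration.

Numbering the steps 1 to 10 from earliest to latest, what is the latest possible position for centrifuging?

Centrifuging must come before filtering and weighing — 2 steps forced after it.
Everything else can be placed before centrifuging in some valid order, so centrifuging can sit as late as position 10 − 2 = 8.

8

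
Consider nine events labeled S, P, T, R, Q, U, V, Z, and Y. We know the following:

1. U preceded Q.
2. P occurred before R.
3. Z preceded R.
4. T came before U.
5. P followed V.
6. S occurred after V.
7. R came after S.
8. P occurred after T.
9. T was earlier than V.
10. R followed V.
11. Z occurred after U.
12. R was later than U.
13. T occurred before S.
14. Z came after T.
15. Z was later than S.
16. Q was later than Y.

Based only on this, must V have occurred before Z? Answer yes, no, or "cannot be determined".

Chain the constraints: V → S → Z. Each link is directly stated, so V comes before Z.

yes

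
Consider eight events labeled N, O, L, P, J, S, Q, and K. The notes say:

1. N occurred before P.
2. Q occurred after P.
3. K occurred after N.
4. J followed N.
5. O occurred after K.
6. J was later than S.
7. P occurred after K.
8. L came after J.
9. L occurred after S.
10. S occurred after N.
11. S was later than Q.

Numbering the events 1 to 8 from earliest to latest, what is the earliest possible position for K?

2

N must come before K — 1 forced predecessor.
Nothing else is forced ahead of K, so its earliest slot is position 1 + 1 = 2.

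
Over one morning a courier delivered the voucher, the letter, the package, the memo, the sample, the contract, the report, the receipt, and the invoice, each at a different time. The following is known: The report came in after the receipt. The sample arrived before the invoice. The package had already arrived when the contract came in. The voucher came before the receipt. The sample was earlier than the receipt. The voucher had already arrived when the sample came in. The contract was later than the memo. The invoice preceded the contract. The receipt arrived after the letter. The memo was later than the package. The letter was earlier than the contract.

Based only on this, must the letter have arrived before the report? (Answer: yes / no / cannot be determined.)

yes

Chain the constraints: the letter → the receipt → the report. Each link is directly stated, so the letter comes before the report.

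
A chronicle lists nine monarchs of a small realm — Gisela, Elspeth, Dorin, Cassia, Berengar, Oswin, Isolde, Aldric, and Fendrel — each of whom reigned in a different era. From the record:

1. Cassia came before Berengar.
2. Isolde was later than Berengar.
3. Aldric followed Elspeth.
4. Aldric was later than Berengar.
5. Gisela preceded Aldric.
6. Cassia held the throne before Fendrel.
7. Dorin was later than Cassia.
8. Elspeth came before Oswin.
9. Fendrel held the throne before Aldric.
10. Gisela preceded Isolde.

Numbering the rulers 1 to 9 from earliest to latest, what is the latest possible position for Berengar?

Berengar must come before Aldric and Isolde — 2 rulers forced after them.
Everything else can be placed before Berengar in some valid order, so Berengar can sit as late as position 9 − 2 = 7.

7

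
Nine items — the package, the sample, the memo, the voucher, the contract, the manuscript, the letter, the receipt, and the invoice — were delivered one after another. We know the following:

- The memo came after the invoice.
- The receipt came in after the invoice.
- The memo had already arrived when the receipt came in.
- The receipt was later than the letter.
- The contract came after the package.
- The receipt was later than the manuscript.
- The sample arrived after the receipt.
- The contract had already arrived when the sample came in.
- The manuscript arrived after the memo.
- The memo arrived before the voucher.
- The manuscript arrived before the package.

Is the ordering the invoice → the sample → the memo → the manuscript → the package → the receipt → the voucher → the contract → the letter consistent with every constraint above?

no

The constraints require the letter before the receipt, but in the proposed sequence the receipt appears ahead of the letter. That one violation is enough.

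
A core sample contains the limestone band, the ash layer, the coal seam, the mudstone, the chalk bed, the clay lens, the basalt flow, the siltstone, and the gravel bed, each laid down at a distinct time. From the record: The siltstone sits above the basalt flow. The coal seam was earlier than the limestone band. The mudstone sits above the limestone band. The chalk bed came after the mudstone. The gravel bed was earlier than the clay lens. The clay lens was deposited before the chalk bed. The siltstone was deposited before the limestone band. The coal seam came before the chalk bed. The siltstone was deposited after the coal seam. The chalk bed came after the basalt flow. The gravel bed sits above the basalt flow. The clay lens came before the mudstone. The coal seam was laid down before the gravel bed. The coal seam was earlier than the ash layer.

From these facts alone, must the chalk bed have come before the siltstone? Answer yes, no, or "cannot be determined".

no

Tracing the constraints gives the siltstone → the limestone band → the mudstone → the chalk bed, so the siltstone must come before the chalk bed.
That means the chalk bed cannot be before the siltstone.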